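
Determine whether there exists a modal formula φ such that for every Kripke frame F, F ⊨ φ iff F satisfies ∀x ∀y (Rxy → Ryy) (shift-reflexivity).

Definable; □(□q → q) defines it

The condition is shift-reflexivity. A defining modal formula is □(□q → q).
Suppose □(□q→q) is valid. Take Rxy and set V(q)={w : Ryw}. Then at y, □q holds; since □(□q→q) at x, □q→q at y, so q at y, i.e. Ryy.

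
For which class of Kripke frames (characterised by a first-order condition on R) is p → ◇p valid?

Reflexivity

Equivalently (dual form): □p → p.
Suppose □p→p is valid. At any x set V(p)={w : Rxw}. Then □p holds at x, so p holds at x, i.e. Rxx.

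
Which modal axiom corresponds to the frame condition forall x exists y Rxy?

□q → ◇q

This is seriality; the standard corresponding axiom is D: □q → ◇q.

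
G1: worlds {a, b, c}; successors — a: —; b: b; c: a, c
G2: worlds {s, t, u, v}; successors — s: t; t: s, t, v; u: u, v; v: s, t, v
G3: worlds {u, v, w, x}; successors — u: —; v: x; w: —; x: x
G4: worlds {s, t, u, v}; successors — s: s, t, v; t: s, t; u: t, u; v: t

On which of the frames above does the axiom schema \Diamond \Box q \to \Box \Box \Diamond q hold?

G3, G4

Frame correspondent (Sahlqvist): \forall x \forall y \forall z ((xRy \wedge x R^2 z) \to \exists w (yRw \wedge zRw)) — i.e. a generalized confluence (Geach) condition.
G1: fails — cRa, cR²a but no w with aRw and aRw.
G2: fails — uRu, uR²s but no w with uRw and sRw.
G3: ✓.
G4: ✓.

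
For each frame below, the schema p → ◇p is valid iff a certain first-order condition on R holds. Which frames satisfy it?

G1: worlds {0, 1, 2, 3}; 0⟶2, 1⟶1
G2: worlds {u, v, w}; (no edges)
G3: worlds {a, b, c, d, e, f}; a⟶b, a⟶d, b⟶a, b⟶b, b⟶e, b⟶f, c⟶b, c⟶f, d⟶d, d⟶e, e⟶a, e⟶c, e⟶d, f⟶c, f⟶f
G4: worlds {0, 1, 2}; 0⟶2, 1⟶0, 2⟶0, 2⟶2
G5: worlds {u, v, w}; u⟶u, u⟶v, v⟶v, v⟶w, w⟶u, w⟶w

This is the axiom for reflexivity; its first-order frame correspondent is ∀x Rxx.
G1: fails — world 0 does not see itself.
G2: fails — world u does not see itself.
G3: fails — world a does not see itself.
G4: fails — world 0 does not see itself.
G5: ✓.

G5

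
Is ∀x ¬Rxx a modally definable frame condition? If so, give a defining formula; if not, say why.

Modal frame validity is preserved under surjective bounded morphisms.
The 5-cycle (worlds 0,1,2,3,4 with 0→1→2→3→4→0) is irreflexive, and the map sending every world to a single reflexive point • is a surjective bounded morphism (forth: every edge maps to (•,•); back: every world has a successor). So any modal formula valid on the 5-cycle is also valid on the reflexive point, which is not irreflexive.
So the class is not modally definable.

No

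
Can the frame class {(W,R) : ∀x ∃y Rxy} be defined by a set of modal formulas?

Yes — defined by □r → ◇r

Yes: it is seriality, defined by the D schema □r → ◇r.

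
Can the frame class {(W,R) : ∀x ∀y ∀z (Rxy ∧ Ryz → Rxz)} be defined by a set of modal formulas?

Yes, by □r → □□r

This is a Sahlqvist condition; the 4 axiom □r → □□r defines it.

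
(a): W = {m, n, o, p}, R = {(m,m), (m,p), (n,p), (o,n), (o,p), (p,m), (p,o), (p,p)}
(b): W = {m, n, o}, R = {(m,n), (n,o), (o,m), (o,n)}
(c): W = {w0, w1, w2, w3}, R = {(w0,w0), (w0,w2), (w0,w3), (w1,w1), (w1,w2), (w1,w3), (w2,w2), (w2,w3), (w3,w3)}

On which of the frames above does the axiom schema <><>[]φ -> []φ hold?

none

Frame correspondent (Sahlqvist): forall x forall y forall z ((x R^2 y & xRz) -> exists w (yRw & z = w)) — i.e. a generalized confluence (Geach) condition.
(a): fails — mR²o, mRm but no w with oRw and m=w.
(b): fails — nR²m, nRo but no w with mRw and o=w.
(c): fails — w0R²w2, w0Rw0 but no w with w2Rw and w0=w.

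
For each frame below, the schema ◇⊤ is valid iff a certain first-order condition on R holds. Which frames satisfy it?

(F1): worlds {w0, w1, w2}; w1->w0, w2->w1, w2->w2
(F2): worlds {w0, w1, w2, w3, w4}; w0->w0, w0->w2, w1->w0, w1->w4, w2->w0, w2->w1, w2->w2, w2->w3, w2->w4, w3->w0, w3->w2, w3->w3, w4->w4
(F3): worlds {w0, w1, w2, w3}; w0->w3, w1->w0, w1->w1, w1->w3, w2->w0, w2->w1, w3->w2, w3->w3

Frame correspondent (Sahlqvist): ∀x ∃y Rxy — i.e. seriality.
(F1): fails — world w0 has no successor.
(F2): ✓.
(F3): ✓.

(F2), (F3)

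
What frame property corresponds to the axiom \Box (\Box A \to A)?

This is the T□ axiom.
Its frame correspondent is shift-reflexivity — \forall x \forall y (Rxy \to Ryy).

Shift-reflexivity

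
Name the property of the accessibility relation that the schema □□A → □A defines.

Density

Suppose □□A→□A is valid. Take Rxy and set V(A)={w : xR²w}. Then □□A at x, so □A at x, so A at y, i.e. ∃z(Rxz∧Rzy).
Conversely, any frame satisfying ∀x ∀y (Rxy → ∃z (Rxz ∧ Rzy)) validates the schema.
Frame condition: ∀x ∀y (Rxy → ∃z (Rxz ∧ Rzy)).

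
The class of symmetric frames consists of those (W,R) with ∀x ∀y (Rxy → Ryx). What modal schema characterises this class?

ψ → □◇ψ

The condition is symmetry. The B schema ψ → □◇ψ defines it.
Suppose ψ→□◇ψ is valid. Take Rxy and set V(ψ)={x}. Then ψ at x, so □◇ψ at x, so ◇ψ at y, so some z with Ryz has ψ; z=x, i.e. Ryx.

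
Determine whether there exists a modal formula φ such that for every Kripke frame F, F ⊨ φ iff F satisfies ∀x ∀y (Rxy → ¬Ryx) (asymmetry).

If a class were modally definable it would be closed under surjective bounded morphisms (Goldblatt–Thomason).
The 3-cycle (worlds w0,w1,w2 with w0→w1→w2→w0) is asymmetric. Mapping every world to a single reflexive point • is a surjective bounded morphism, and the reflexive point is not asymmetric (R•• but asymmetry requires ¬R••).
Hence asymmetry is not modally definable.

Not modally definable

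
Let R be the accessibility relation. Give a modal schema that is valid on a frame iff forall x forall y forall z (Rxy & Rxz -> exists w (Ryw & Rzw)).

A defining formula is ◇□r → □◇r (the .2 axiom).
Suppose ◇□r→□◇r is valid. Take Rxy, Rxz and set V(r)={w : Ryw}. Then □r at y so ◇□r at x, so □◇r at x, so ◇r at z, giving w with Rzw and Ryw.

◇□r → □◇r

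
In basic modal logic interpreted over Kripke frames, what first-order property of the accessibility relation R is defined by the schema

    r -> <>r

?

Replacing r by ¬r and contraposing gives the equivalent schema □r → r.
Suppose □r→r is valid. At any x set V(r)={w : Rxw}. Then □r holds at x, so r holds at x, i.e. Rxx.
Conversely, any frame satisfying forall x Rxx validates the schema.
So the correspondent is reflexivity.

reflexivity: forall x Rxx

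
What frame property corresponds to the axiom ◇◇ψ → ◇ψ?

Equivalently (dual form): □ψ → □□ψ.
Suppose □ψ→□□ψ is valid. Take Rxy, Ryz and set V(ψ)={w : Rxw}. Then □ψ at x, so □□ψ at x, so □ψ at y, so ψ at z, i.e. Rxz.
Conversely, any frame satisfying ∀x ∀y ∀z (Rxy ∧ Ryz → Rxz) validates the schema.
Frame condition: ∀x ∀y ∀z (Rxy ∧ Ryz → Rxz).

Transitivity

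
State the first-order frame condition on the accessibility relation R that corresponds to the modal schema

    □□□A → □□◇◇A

∀x ∀z (xR²z → ∃w (xR³w ∧ zR²w))

This is a Sahlqvist (Geach-type) schema ◇^0□^3A → □^2◇^2A.
Minimal-valuation argument: fix x; take any y with xR^0y and any z with xR^2z. Set V(A) to the set of worlds R-reachable from y in exactly 3 steps. Then □^3A holds at y, so the antecedent holds at x; validity forces ◇^2A at z, giving a w with zR^2w and yR^3w.
First-order correspondent: ∀x ∀z (xR²z → ∃w (xR³w ∧ zR²w)).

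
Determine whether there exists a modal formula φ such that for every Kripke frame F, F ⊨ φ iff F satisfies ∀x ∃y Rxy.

This is a Sahlqvist condition; the D axiom □p → ◇p defines it.
Suppose □p→◇p is valid. At any x set V(p)=W. Then □p at x, so ◇p at x, so x has a successor.

Yes, by □p → ◇p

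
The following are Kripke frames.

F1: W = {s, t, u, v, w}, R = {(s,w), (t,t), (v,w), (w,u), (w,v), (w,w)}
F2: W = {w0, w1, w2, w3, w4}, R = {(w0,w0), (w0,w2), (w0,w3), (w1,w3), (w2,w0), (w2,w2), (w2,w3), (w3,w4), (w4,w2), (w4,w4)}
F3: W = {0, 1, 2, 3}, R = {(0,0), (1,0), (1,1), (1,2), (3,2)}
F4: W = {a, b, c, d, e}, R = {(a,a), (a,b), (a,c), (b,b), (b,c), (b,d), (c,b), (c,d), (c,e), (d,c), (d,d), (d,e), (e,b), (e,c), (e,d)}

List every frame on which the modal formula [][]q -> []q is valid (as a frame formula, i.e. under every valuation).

Frame correspondent (Sahlqvist): forall x forall y (Rxy -> exists z (Rxz & Rzy)) — i.e. density.
F1: ✓.
F2: fails — Rw1w3 but no z with Rw1z and Rzw3.
F3: fails — R32 but no z with R3z and Rz2.
F4: ✓.

F1, F4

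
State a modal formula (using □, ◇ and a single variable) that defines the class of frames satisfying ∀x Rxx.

□p → p

The condition is reflexivity. The T schema □p → p defines it.
Suppose □p→p is valid. At any x set V(p)={w : Rxw}. Then □p holds at x, so p holds at x, i.e. Rxx.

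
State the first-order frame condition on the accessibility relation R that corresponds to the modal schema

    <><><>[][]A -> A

This is a Sahlqvist (Geach-type) schema ◇^3□^2A → □^0◇^0A.
Minimal-valuation argument: fix x; take any y with xR^3y and any z with xR^0z. Set V(A) to the set of worlds R-reachable from y in exactly 2 steps. Then □^2A holds at y, so the antecedent holds at x; validity forces ◇^0A at z, giving a w with zR^0w and yR^2w.
First-order correspondent: forall x forall y (x R^3 y -> exists w (y R^2 w & x = w)).

forall x forall y (x R^3 y -> exists w (y R^2 w & x = w))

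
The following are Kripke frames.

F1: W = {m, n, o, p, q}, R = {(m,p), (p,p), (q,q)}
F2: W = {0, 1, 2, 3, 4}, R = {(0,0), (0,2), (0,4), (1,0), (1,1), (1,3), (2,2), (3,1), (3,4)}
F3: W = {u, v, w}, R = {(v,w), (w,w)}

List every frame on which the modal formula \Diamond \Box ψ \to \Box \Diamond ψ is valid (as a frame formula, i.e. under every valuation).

Frame correspondent (Sahlqvist): \forall x \forall y \forall z (Rxy \wedge Rxz \to \exists w (Ryw \wedge Rzw)) — i.e. convergence.
F1: ✓.
F2: fails — R00 and R04 but 0 and 4 have no common successor.
F3: ✓.
Valid on: F1, F3.

F1, F3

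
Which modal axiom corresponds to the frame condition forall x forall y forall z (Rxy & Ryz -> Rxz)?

□s → □□s

The condition is transitivity. The 4 schema □s → □□s defines it.
Suppose □s→□□s is valid. Take Rxy, Ryz and set V(s)={w : Rxw}. Then □s at x, so □□s at x, so □s at y, so s at z, i.e. Rxz.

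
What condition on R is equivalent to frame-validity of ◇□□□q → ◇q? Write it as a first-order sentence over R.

This is a Sahlqvist (Geach-type) schema ◇^1□^3q → □^0◇^1q.
Minimal-valuation argument: fix x; take any y with xR^1y and any z with xR^0z. Set V(q) to the set of worlds R-reachable from y in exactly 3 steps. Then □^3q holds at y, so the antecedent holds at x; validity forces ◇^1q at z, giving a w with zR^1w and yR^3w.
First-order correspondent: ∀x ∀y (xRy → ∃w (yR³w ∧ xRw)).

∀x ∀y (xRy → ∃w (yR³w ∧ xRw))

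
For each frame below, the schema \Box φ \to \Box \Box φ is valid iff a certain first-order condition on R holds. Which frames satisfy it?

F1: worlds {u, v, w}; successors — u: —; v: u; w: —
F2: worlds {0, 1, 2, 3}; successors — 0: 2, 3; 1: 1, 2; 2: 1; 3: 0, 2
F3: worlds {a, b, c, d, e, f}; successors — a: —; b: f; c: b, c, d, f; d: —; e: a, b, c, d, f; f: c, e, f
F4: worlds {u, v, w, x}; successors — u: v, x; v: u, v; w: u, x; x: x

Frame correspondent (Sahlqvist): \forall x \forall y \forall z (Rxy \wedge Ryz \to Rxz) — i.e. transitivity.
F1: satisfies the condition.
F2: fails — R32 and R21 but not R31.
F3: fails — Rcf and Rfe but not Rce.
F4: fails — Ruv and Rvu but not Ruu.

F1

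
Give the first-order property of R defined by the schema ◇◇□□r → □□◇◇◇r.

This is a Sahlqvist (Geach-type) schema ◇^2□^2r → □^2◇^3r.
Minimal-valuation argument: fix x; take any y with xR^2y and any z with xR^2z. Set V(r) to the set of worlds R-reachable from y in exactly 2 steps. Then □^2r holds at y, so the antecedent holds at x; validity forces ◇^3r at z, giving a w with zR^3w and yR^2w.
First-order correspondent: ∀x ∀y ∀z ((xR²y ∧ xR²z) → ∃w (yR²w ∧ zR³w)).

∀x ∀y ∀z ((xR²y ∧ xR²z) → ∃w (yR²w ∧ zR³w))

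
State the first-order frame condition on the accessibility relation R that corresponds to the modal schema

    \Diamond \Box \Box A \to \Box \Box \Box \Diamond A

This is a Sahlqvist (Geach-type) schema ◇^1□^2A → □^3◇^1A.
First-order correspondent: \forall x \forall y \forall z ((xRy \wedge x R^3 z) \to \exists w (y R^2 w \wedge zRw)).

\forall x \forall y \forall z ((xRy \wedge x R^3 z) \to \exists w (y R^2 w \wedge zRw))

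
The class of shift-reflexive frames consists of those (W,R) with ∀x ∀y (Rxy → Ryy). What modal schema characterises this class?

□(□q → q)

This is shift-reflexivity; the standard corresponding axiom is T□: □(□q → q).
Suppose □(□q→q) is valid. Take Rxy and set V(q)={w : Ryw}. Then at y, □q holds; since □(□q→q) at x, □q→q at y, so q at y, i.e. Ryy.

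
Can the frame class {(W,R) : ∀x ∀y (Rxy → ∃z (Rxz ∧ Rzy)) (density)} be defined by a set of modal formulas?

The condition is density. A defining modal formula is □□r → □r.
Suppose □□r→□r is valid. Take Rxy and set V(r)={w : xR²w}. Then □□r at x, so □r at x, so r at y, i.e. ∃z(Rxz∧Rzy).

Yes, by □□r → □r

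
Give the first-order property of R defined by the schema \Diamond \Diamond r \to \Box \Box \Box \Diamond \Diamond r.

\forall x \forall y \forall z ((x R^2 y \wedge x R^3 z) \to \exists w (y = w \wedge z R^2 w))

This is a Sahlqvist (Geach-type) schema ◇^2□^0r → □^3◇^2r.
Minimal-valuation argument: fix x; take any y with xR^2y and any z with xR^3z. Set V(r) to the set of worlds R-reachable from y in exactly 0 steps. Then □^0r holds at y, so the antecedent holds at x; validity forces ◇^2r at z, giving a w with zR^2w and yR^0w.
First-order correspondent: \forall x \forall y \forall z ((x R^2 y \wedge x R^3 z) \to \exists w (y = w \wedge z R^2 w)).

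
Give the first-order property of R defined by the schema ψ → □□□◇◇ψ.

∀x ∀z (xR³z → ∃w (x = w ∧ zR²w))

This is a Sahlqvist (Geach-type) schema ◇^0□^0ψ → □^3◇^2ψ.
Minimal-valuation argument: fix x; take any y with xR^0y and any z with xR^3z. Set V(ψ) to the set of worlds R-reachable from y in exactly 0 steps. Then □^0ψ holds at y, so the antecedent holds at x; validity forces ◇^2ψ at z, giving a w with zR^2w and yR^0w.
First-order correspondent: ∀x ∀z (xR³z → ∃w (x = w ∧ zR²w)).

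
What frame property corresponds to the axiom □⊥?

emptiness of R: ∀x ∀y ¬Rxy

□⊥ is valid iff no world has any successor (otherwise □⊥ fails at any world with one).
Conversely, on a frame with emptiness of R the schema holds at every world under every valuation.
Frame condition: ∀x ∀y ¬Rxy.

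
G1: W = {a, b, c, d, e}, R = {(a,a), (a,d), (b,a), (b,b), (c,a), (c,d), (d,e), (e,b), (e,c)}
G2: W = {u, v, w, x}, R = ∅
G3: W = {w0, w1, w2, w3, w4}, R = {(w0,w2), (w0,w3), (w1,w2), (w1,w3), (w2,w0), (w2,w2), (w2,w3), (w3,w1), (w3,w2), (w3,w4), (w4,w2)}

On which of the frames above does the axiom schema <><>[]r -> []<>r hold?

G2, G3

This is the axiom for a generalized confluence (Geach) condition; its first-order frame correspondent is forall x forall y forall z ((x R^2 y & xRz) -> exists w (yRw & zRw)).
G1: fails — aR²a, aRd but no w with aRw and dRw.
G2: satisfies the condition.
G3: satisfies the condition.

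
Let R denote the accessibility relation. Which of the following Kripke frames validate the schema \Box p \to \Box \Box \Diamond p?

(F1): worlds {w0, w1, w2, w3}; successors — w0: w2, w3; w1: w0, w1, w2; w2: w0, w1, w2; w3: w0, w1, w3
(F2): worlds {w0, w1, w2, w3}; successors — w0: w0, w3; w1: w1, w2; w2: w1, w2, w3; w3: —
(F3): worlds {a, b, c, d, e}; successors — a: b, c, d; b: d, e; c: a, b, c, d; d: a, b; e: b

(F1)

Frame correspondent (Sahlqvist): \forall x \forall z (x R^2 z \to \exists w (xRw \wedge zRw)) — i.e. a generalized confluence (Geach) condition.
(F1): condition met.
(F2): fails — w0R²w3 but no w with w0Rw and w3Rw.
(F3): fails — dR²b but no w with dRw and bRw.
Valid on: (F1).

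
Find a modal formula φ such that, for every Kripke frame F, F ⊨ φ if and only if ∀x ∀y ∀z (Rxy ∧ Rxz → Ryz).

The condition is the Euclidean property. The 5 schema ◇s → □◇s defines it.
Suppose ◇s→□◇s is valid. Take Rxy, Rxz and set V(s)={y}. Then ◇s at x, so □◇s at x, so ◇s at z, so some w with Rzw has s; w=y, i.e. Rzy. By symmetry of the argument, Ryz.

◇s → □◇s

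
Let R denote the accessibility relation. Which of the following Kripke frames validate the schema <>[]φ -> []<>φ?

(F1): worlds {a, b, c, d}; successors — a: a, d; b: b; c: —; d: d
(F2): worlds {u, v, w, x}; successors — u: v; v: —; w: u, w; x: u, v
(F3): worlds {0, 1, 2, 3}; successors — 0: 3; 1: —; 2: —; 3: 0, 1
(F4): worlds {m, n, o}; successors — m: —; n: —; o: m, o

(F1)

This is the axiom for convergence; its first-order frame correspondent is forall x forall y forall z (Rxy & Rxz -> exists w (Ryw & Rzw)).
(F1): satisfies the condition.
(F2): fails — Ruv and Ruv but v and v have no common successor.
(F3): fails — R30 and R31 but 0 and 1 have no common successor.
(F4): fails — Roo and Rom but o and m have no common successor.
Valid on: (F1).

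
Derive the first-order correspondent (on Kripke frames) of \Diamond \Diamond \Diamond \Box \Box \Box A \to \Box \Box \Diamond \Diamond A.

This is a Sahlqvist (Geach-type) schema ◇^3□^3A → □^2◇^2A.
First-order correspondent: \forall x \forall y \forall z ((x R^3 y \wedge x R^2 z) \to \exists w (y R^3 w \wedge z R^2 w)).

\forall x \forall y \forall z ((x R^3 y \wedge x R^2 z) \to \exists w (y R^3 w \wedge z R^2 w))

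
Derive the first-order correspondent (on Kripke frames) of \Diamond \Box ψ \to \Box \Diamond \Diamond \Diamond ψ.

This is a Sahlqvist (Geach-type) schema ◇^1□^1ψ → □^1◇^3ψ.
Minimal-valuation argument: fix x; take any y with xR^1y and any z with xR^1z. Set V(ψ) to the set of worlds R-reachable from y in exactly 1 step. Then □^1ψ holds at y, so the antecedent holds at x; validity forces ◇^3ψ at z, giving a w with zR^3w and yR^1w.
First-order correspondent: \forall x \forall y \forall z ((xRy \wedge xRz) \to \exists w (yRw \wedge z R^3 w)).

\forall x \forall y \forall z ((xRy \wedge xRz) \to \exists w (yRw \wedge z R^3 w))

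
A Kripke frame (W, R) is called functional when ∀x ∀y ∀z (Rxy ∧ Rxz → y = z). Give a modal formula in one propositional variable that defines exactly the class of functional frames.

A defining formula is ◇p → □p (the CD axiom).
Suppose ◇p→□p is valid. Take Rxy, Rxz and set V(p)={y}. Then ◇p at x, so □p at x, so p at z, i.e. z=y.

◇p → □p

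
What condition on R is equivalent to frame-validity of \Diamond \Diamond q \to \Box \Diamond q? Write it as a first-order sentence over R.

\forall x \forall y \forall z ((x R^2 y \wedge xRz) \to \exists w (y = w \wedge zRw))

This is a Sahlqvist (Geach-type) schema ◇^2□^0q → □^1◇^1q.
Minimal-valuation argument: fix x; take any y with xR^2y and any z with xR^1z. Set V(q) to the set of worlds R-reachable from y in exactly 0 steps. Then □^0q holds at y, so the antecedent holds at x; validity forces ◇^1q at z, giving a w with zR^1w and yR^0w.
First-order correspondent: \forall x \forall y \forall z ((x R^2 y \wedge xRz) \to \exists w (y = w \wedge zRw)).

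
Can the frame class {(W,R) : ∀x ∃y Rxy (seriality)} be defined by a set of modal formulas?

This is a Sahlqvist condition; the D axiom □r → ◇r defines it.
Suppose □r→◇r is valid. At any x set V(r)=W. Then □r at x, so ◇r at x, so x has a successor.

Definable; □r → ◇r defines it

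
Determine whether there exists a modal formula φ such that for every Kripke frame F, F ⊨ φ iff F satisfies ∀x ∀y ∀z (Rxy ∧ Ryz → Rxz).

Definable; □q → □□q defines it

Yes: it is transitivity, defined by the 4 schema □q → □□q.
Suppose □q→□□q is valid. Take Rxy, Ryz and set V(q)={w : Rxw}. Then □q at x, so □□q at x, so □q at y, so q at z, i.e. Rxz.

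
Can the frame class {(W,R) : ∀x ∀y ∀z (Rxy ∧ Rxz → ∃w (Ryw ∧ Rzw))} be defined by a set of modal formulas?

Yes: it is convergence, defined by the .2 schema ◇□q → □◇q.
Suppose ◇□q→□◇q is valid. Take Rxy, Rxz and set V(q)={w : Ryw}. Then □q at y so ◇□q at x, so □◇q at x, so ◇q at z, giving w with Rzw and Ryw.

Yes, by ◇□q → □◇q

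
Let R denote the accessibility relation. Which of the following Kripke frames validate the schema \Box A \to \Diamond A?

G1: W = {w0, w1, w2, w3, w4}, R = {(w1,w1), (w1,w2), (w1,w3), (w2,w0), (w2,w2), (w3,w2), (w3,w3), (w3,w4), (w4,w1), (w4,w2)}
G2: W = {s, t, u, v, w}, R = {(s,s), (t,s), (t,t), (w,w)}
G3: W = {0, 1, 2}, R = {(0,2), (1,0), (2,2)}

G3

Frame correspondent (Sahlqvist): \forall x \exists y Rxy — i.e. seriality.
G1: fails — world w0 has no successor.
G2: fails — world u has no successor.
G3: satisfies the condition.
Valid on: G3.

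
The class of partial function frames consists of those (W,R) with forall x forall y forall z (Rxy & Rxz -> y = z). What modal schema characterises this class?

◇s → □s

This is partial functionality; the standard corresponding axiom is CD: ◇s → □s.
Suppose ◇s→□s is valid. Take Rxy, Rxz and set V(s)={y}. Then ◇s at x, so □s at x, so s at z, i.e. z=y.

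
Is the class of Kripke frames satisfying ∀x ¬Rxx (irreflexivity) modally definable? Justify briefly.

Not modally definable

If a class were modally definable it would be closed under surjective bounded morphisms (Goldblatt–Thomason).
The 3-cycle (worlds s,t,u with s→t→u→s) is irreflexive, and the map sending every world to a single reflexive point • is a surjective bounded morphism (forth: every edge maps to (•,•); back: every world has a successor). So any modal formula valid on the 3-cycle is also valid on the reflexive point, which is not irreflexive.
So the class is not modally definable.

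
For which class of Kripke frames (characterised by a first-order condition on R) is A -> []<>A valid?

Suppose A→□◇A is valid. Take Rxy and set V(A)={x}. Then A at x, so □◇A at x, so ◇A at y, so some z with Ryz has A; z=x, i.e. Ryx.

symmetry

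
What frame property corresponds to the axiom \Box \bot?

Emptiness of R

□⊥ is valid iff no world has any successor (otherwise □⊥ fails at any world with one).
Conversely, on a frame with emptiness of R the schema holds at every world under every valuation.
Frame condition: \forall x \forall y \neg Rxy.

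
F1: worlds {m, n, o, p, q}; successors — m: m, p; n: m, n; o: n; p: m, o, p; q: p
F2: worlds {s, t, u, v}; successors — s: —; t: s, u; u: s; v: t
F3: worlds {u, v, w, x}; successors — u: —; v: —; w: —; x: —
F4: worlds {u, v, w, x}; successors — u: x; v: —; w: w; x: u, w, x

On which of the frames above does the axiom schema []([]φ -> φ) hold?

F3

This is the axiom for shift-reflexivity; its first-order frame correspondent is forall x forall y (Rxy -> Ryy).
F1: fails — Rpo but not Roo.
F2: fails — Rus but not Rss.
F3: ✓.
F4: fails — Rxu but not Ruu.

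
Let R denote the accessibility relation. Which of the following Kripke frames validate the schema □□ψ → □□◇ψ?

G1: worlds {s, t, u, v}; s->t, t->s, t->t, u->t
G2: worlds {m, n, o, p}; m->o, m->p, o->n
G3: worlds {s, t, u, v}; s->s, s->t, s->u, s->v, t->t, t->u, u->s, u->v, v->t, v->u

Frame correspondent (Sahlqvist): ∀x ∀z (xR²z → ∃w (xR²w ∧ zRw)) — i.e. a generalized confluence (Geach) condition.
G1: ✓.
G2: fails — mR²n but no w with mR²w and nRw.
G3: ✓.
Valid on: G1, G3.

G1, G3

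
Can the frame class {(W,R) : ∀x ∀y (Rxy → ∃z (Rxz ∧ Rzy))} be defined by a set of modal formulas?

Definable; □□r → □r defines it

Yes: it is density, defined by the C4 schema □□r → □r.
Suppose □□r→□r is valid. Take Rxy and set V(r)={w : xR²w}. Then □□r at x, so □r at x, so r at y, i.e. ∃z(Rxz∧Rzy).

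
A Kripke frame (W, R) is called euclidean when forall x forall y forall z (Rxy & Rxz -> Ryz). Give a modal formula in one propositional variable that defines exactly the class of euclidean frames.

◇r → □◇r

The condition is the Euclidean property. The 5 schema ◇r → □◇r defines it.
Suppose ◇r→□◇r is valid. Take Rxy, Rxz and set V(r)={y}. Then ◇r at x, so □◇r at x, so ◇r at z, so some w with Rzw has r; w=y, i.e. Rzy. By symmetry of the argument, Ryz.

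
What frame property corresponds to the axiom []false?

□⊥ is valid iff no world has any successor (otherwise □⊥ fails at any world with one).
Conversely, any frame satisfying forall x forall y ~Rxy validates the schema.
Frame condition: forall x forall y ~Rxy.

emptiness of R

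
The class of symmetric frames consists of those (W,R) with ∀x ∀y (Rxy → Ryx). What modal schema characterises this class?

The condition is symmetry. The B schema q → □◇q defines it.

q → □◇q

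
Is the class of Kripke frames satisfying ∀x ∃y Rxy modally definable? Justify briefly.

The condition is seriality. A defining modal formula is □p → ◇p.

Yes, by □p → ◇p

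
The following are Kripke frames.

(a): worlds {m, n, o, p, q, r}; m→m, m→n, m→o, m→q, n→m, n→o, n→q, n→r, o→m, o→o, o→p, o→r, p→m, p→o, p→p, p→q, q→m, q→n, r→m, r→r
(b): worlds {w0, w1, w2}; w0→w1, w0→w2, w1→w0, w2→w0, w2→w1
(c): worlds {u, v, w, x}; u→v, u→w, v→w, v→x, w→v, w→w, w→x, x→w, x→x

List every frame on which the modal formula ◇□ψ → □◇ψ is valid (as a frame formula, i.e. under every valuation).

This is the axiom for convergence; its first-order frame correspondent is ∀x ∀y ∀z (Rxy ∧ Rxz → ∃w (Ryw ∧ Rzw)).
(a): holds.
(b): fails — Rw2w1 and Rw2w0 but w1 and w0 have no common successor.
(c): holds.

(a), (c)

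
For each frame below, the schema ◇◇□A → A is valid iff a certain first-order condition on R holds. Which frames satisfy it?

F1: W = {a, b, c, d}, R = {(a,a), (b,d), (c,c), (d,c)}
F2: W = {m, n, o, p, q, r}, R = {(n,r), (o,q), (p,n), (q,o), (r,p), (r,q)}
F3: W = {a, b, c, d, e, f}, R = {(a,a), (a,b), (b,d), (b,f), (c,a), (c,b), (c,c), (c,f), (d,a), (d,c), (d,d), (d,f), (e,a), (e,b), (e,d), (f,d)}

This is the axiom for a generalized confluence (Geach) condition; its first-order frame correspondent is ∀x ∀y (xR²y → ∃w (yRw ∧ x = w)).
F1: fails — bR²c but no w with cRw and b=w.
F2: fails — nR²q but no w with qRw and n=w.
F3: fails — aR²b but no w with bRw and a=w.
Valid on no frame.

none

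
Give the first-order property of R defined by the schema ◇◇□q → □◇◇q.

This is a Sahlqvist (Geach-type) schema ◇^2□^1q → □^1◇^2q.
Minimal-valuation argument: fix x; take any y with xR^2y and any z with xR^1z. Set V(q) to the set of worlds R-reachable from y in exactly 1 step. Then □^1q holds at y, so the antecedent holds at x; validity forces ◇^2q at z, giving a w with zR^2w and yR^1w.
First-order correspondent: ∀x ∀y ∀z ((xR²y ∧ xRz) → ∃w (yRw ∧ zR²w)).

∀x ∀y ∀z ((xR²y ∧ xRz) → ∃w (yRw ∧ zR²w))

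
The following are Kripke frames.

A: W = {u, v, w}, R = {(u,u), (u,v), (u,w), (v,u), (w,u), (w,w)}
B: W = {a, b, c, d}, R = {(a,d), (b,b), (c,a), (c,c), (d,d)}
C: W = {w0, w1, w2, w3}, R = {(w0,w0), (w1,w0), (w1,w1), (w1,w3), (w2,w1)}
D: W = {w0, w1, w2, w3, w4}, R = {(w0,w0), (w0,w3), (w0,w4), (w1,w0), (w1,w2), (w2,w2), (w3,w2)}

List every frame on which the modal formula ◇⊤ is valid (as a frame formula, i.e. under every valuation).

A, B

This is the axiom for seriality; its first-order frame correspondent is ∀x ∃y Rxy.
A: condition met.
B: condition met.
C: fails — world w3 has no successor.
D: fails — world w4 has no successor.
Valid on: A, B.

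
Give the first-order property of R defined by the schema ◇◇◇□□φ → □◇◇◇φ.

This is a Sahlqvist (Geach-type) schema ◇^3□^2φ → □^1◇^3φ.
Minimal-valuation argument: fix x; take any y with xR^3y and any z with xR^1z. Set V(φ) to the set of worlds R-reachable from y in exactly 2 steps. Then □^2φ holds at y, so the antecedent holds at x; validity forces ◇^3φ at z, giving a w with zR^3w and yR^2w.
First-order correspondent: ∀x ∀y ∀z ((xR³y ∧ xRz) → ∃w (yR²w ∧ zR³w)).

∀x ∀y ∀z ((xR³y ∧ xRz) → ∃w (yR²w ∧ zR³w))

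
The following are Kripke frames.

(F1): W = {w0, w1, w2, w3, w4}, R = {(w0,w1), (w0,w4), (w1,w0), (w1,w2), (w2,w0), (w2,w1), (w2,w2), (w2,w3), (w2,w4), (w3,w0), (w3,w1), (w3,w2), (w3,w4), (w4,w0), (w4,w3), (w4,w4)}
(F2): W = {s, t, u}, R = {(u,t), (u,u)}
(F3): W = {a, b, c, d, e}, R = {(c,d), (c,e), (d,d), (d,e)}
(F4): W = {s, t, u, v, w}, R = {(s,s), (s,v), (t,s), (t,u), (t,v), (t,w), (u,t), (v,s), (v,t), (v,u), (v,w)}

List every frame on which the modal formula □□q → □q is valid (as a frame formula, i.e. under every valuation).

Frame correspondent (Sahlqvist): ∀x ∀y (Rxy → ∃z (Rxz ∧ Rzy)) — i.e. density.
(F1): fails — Rw0w1 but no z with Rw0z and Rzw1.
(F2): holds.
(F3): holds.
(F4): fails — Rut but no z with Ruz and Rzt.

(F2), (F3)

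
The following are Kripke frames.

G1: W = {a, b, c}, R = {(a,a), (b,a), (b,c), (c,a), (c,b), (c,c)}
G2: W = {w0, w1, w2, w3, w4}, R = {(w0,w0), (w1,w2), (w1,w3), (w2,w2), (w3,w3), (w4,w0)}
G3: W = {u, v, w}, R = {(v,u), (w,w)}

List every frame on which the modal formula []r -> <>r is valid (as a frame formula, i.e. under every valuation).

G1, G2

Frame correspondent (Sahlqvist): forall x exists y Rxy — i.e. seriality.
G1: condition met.
G2: condition met.
G3: fails — world u has no successor.
Valid on: G1, G2.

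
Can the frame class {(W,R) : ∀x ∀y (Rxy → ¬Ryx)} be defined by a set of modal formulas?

No

If a class were modally definable it would be closed under surjective bounded morphisms (Goldblatt–Thomason).
The 5-cycle (worlds 0,1,2,3,4 with 0→1→2→3→4→0) is asymmetric. Mapping every world to a single reflexive point • is a surjective bounded morphism, and the reflexive point is not asymmetric (R•• but asymmetry requires ¬R••).
Hence asymmetry is not modally definable.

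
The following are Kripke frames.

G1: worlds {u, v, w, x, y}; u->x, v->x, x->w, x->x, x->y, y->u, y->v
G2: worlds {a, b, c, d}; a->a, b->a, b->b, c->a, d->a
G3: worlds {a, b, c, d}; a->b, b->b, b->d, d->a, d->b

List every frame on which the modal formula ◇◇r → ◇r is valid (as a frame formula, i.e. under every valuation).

Frame correspondent (Sahlqvist): ∀x ∀y ∀z (Rxy ∧ Ryz → Rxz) — i.e. transitivity.
G1: fails — Rvx and Rxw but not Rvw.
G2: ✓.
G3: fails — Rab and Rbd but not Rad.
Valid on: G2.

G2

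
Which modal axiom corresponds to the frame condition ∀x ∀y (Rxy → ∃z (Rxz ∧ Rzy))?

□□p → □p

The condition is density. The C4 schema □□p → □p defines it.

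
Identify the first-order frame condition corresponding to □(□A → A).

Shift-reflexivity

Suppose □(□A→A) is valid. Take Rxy and set V(A)={w : Ryw}. Then at y, □A holds; since □(□A→A) at x, □A→A at y, so A at y, i.e. Ryy.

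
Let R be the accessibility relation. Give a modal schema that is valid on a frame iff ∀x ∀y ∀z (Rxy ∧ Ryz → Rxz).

The condition is transitivity. The 4 schema □ψ → □□ψ defines it.
Suppose □ψ→□□ψ is valid. Take Rxy, Ryz and set V(ψ)={w : Rxw}. Then □ψ at x, so □□ψ at x, so □ψ at y, so ψ at z, i.e. Rxz.

□ψ → □□ψ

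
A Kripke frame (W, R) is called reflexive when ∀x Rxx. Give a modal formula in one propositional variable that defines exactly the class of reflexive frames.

This is reflexivity; the standard corresponding axiom is T: □ψ → ψ.
Suppose □ψ→ψ is valid. At any x set V(ψ)={w : Rxw}. Then □ψ holds at x, so ψ holds at x, i.e. Rxx.

□ψ → ψ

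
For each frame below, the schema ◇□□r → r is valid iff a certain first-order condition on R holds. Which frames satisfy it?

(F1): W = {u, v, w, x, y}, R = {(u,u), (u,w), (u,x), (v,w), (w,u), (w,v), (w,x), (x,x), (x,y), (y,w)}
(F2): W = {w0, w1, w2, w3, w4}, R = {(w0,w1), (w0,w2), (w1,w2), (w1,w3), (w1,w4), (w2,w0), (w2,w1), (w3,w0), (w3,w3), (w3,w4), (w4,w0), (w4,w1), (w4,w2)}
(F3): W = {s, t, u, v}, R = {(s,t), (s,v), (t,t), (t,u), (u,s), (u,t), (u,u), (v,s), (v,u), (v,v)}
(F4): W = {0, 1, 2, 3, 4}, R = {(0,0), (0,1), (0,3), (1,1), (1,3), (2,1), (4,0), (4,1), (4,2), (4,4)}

Frame correspondent (Sahlqvist): ∀x ∀y (xRy → ∃w (yR²w ∧ x = w)) — i.e. a generalized confluence (Geach) condition.
(F1): fails — uRx but no t with xR²t and u=t.
(F2): fails — w0Rw2 but no w with w2R²w and w0=w.
(F3): condition met.
(F4): fails — 0R1 but no w with 1R²w and 0=w.

(F3)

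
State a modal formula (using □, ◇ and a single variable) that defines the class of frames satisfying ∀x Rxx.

This is reflexivity; the standard corresponding axiom is T: □r → r.
Suppose □r→r is valid. At any x set V(r)={w : Rxw}. Then □r holds at x, so r holds at x, i.e. Rxx.

□r → r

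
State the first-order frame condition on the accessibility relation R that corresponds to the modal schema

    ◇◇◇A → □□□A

∀x ∀y ∀z ((xR³y ∧ xR³z) → ∃w (y = w ∧ z = w))

This is a Sahlqvist (Geach-type) schema ◇^3□^0A → □^3◇^0A.
Minimal-valuation argument: fix x; take any y with xR^3y and any z with xR^3z. Set V(A) to the set of worlds R-reachable from y in exactly 0 steps. Then □^0A holds at y, so the antecedent holds at x; validity forces ◇^0A at z, giving a w with zR^0w and yR^0w.
First-order correspondent: ∀x ∀y ∀z ((xR³y ∧ xR³z) → ∃w (y = w ∧ z = w)).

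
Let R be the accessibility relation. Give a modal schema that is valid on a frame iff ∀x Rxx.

This is reflexivity; the standard corresponding axiom is T: □s → s.

□s → s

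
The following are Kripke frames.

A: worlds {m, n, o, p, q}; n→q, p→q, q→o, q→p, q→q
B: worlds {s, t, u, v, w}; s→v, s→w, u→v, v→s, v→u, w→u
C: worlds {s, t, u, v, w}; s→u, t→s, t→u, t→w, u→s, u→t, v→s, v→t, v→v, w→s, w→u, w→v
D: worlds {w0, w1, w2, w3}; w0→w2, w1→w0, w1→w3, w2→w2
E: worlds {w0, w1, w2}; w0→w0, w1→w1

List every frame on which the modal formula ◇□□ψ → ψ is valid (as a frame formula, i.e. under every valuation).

E

This is the axiom for a generalized confluence (Geach) condition; its first-order frame correspondent is ∀x ∀y (xRy → ∃w (yR²w ∧ x = w)).
A: fails — nRq but no w with qR²w and n=w.
B: fails — sRv but no w* with vR²w* and s=w*.
C: fails — tRu but no w* with uR²w* and t=w*.
D: fails — w0Rw2 but no w with w2R²w and w0=w.
E: holds.
Valid on: E.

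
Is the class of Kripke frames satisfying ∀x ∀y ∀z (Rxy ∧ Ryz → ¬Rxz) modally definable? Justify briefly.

Modal frame validity is preserved under surjective bounded morphisms.
The 7-cycle (worlds a,b,c,d,e,f,g with a→b→c→d→e→f→g→a) is intransitive. Mapping every world to a single reflexive point • is a surjective bounded morphism; the reflexive point is not intransitive (R••∧R•• but R••).
So the class is not modally definable.

Not modally definable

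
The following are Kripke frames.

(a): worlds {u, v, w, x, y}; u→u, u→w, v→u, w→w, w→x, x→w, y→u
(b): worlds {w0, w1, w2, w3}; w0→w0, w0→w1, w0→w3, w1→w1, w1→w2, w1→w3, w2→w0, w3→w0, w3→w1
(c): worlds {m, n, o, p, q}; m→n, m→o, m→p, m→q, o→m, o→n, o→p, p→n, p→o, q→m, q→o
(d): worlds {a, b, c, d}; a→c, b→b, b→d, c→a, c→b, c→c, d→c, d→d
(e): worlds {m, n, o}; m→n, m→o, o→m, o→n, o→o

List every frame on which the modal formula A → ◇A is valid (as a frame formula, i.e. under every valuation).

Frame correspondent (Sahlqvist): ∀x Rxx — i.e. reflexivity.
(a): fails — world v does not see itself.
(b): fails — world w2 does not see itself.
(c): fails — world m does not see itself.
(d): fails — world a does not see itself.
(e): fails — world m does not see itself.
Valid on no frame.

none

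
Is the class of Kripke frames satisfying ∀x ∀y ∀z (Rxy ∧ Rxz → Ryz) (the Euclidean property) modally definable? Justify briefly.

This is a Sahlqvist condition; the 5 axiom ◇q → □◇q defines it.
Suppose ◇q→□◇q is valid. Take Rxy, Rxz and set V(q)={y}. Then ◇q at x, so □◇q at x, so ◇q at z, so some w with Rzw has q; w=y, i.e. Rzy. By symmetry of the argument, Ryz.

Yes — defined by ◇q → □◇q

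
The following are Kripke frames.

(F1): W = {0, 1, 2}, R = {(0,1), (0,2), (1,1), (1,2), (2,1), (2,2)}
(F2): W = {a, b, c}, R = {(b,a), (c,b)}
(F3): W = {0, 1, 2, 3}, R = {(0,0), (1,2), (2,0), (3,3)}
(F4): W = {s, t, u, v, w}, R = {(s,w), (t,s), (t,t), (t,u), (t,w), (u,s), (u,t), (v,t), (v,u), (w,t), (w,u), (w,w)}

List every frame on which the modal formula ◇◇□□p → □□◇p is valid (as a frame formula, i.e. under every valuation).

The schema corresponds to a generalized confluence (Geach) condition: ∀x ∀y ∀z ((xR²y ∧ xR²z) → ∃w (yR²w ∧ zRw)).
(F1): ✓.
(F2): fails — cR²a, cR²a but no w with aR²w and aRw.
(F3): ✓.
(F4): ✓.
Valid on: (F1), (F3), (F4).

(F1), (F3), (F4)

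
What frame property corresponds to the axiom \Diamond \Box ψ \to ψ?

symmetry

This is frame-equivalent to ψ → □◇ψ (substitute ¬ψ for ψ and contrapose).
Suppose ψ→□◇ψ is valid. Take Rxy and set V(ψ)={x}. Then ψ at x, so □◇ψ at x, so ◇ψ at y, so some z with Ryz has ψ; z=x, i.e. Ryx.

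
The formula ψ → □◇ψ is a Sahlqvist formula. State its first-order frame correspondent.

Suppose ψ→□◇ψ is valid. Take Rxy and set V(ψ)={x}. Then ψ at x, so □◇ψ at x, so ◇ψ at y, so some z with Ryz has ψ; z=x, i.e. Ryx.

Symmetry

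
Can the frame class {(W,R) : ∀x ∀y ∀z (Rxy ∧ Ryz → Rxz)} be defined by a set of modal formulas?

Yes, by □q → □□q

This is a Sahlqvist condition; the 4 axiom □q → □□q defines it.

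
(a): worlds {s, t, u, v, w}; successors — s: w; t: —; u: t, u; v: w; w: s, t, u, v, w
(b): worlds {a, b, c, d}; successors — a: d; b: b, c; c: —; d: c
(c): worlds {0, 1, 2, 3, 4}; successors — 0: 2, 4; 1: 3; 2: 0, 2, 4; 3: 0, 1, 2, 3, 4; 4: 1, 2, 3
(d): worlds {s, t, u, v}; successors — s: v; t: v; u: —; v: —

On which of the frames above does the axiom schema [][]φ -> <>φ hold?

(c)

This is the axiom for a generalized confluence (Geach) condition; its first-order frame correspondent is forall x exists w (x R^2 w & xRw).
(a): fails — at t but no w* with tR²w* and tRw*.
(b): fails — at a but no w with aR²w and aRw.
(c): holds.
(d): fails — at s but no w with sR²w and sRw.
Valid on: (c).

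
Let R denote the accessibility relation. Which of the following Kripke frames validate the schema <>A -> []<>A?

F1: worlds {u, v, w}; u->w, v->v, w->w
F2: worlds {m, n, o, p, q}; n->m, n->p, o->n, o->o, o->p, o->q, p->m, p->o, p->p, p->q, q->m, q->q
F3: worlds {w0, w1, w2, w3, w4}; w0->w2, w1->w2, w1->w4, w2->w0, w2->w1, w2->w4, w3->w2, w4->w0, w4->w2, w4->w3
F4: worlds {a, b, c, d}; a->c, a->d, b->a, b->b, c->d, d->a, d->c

Frame correspondent (Sahlqvist): forall x forall y forall z (Rxy & Rxz -> Ryz) — i.e. the Euclidean property.
F1: holds.
F2: fails — Rnm and Rnm but not Rmm.
F3: fails — Rw0w2 and Rw0w2 but not Rw2w2.
F4: fails — Rac and Rac but not Rcc.
Valid on: F1.

F1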